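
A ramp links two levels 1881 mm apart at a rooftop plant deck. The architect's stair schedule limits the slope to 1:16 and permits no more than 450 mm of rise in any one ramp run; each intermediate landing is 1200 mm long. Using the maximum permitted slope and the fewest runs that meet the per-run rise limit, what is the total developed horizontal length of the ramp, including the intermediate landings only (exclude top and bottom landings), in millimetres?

34896 mm

⌈1881/450⌉ = 5 ramp runs. That means 4 intermediate landings.
Ramp run (horizontal) at 1:16: 1881 × 16 = 30096 mm.
Intermediate landings: 4 × 1200 = 4800 mm.
Developed length = 30096 + 4800 = 34896 mm.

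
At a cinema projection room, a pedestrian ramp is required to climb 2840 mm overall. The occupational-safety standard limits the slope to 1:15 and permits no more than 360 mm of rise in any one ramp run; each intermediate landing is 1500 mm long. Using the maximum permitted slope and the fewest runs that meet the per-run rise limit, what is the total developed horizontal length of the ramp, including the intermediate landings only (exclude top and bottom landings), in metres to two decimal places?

53.10 m

2840 / 360 = 7.889 → round up to 8 ramp runs. That means 7 intermediate landings.
Horizontal run for 2840 mm of rise at 1:15 is 2840 × 15 = 42600 mm.
7 intermediate landings contribute 7 × 1500 = 10500 mm.
Total developed length = 42600 + 10500 = 53100 mm.
= 53.10 m.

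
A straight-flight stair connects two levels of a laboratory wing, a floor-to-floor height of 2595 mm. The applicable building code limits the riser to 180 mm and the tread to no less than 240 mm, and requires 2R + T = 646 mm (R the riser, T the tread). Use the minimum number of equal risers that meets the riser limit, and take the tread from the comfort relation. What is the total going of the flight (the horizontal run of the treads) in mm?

4200 mm

2595 / 180 = 14.42, so 15 risers are needed.
Riser R = 2595 / 15 = 173 mm, within the 180 mm limit.
T = 646 − 2·173 = 300 mm, which satisfies the 240 mm minimum.
Going = (15 − 1) × 300 = 4200 mm.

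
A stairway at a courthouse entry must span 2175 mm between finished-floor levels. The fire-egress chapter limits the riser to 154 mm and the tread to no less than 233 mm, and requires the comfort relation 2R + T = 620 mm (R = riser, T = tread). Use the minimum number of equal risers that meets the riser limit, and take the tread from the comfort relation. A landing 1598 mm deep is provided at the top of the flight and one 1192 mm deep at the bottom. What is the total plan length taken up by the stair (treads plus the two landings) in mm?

⌈2175/154⌉ = 15 risers.
R = 2175 ÷ 15 = 145 mm.
Tread T = 620 − 2 × 145 = 330 mm (≥ 233 mm).
Going = (15 − 1) × 330 = 4620 mm.
Add landings: 4620 + 1598 + 1192 = 7410 mm.

7410 mm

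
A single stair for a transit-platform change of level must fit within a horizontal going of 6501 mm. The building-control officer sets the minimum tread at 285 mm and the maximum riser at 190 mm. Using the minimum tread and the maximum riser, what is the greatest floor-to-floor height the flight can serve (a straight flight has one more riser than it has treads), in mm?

Treads that fit: ⌊6501 / 285⌋ = 22.
Risers = treads + 1 = 23.
Maximum height = 23 × 190 = 4370 mm.

4370 mm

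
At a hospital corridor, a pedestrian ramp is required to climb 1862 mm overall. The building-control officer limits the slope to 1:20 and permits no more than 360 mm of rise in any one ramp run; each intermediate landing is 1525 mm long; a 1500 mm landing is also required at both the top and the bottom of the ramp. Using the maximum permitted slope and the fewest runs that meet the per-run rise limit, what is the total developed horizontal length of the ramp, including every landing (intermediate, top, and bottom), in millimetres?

47865 mm

At most 360 each: 1862/360 = 5.17, giving 6 ramp runs. That means 5 intermediate landings.
Horizontal run for 1862 mm of rise at 1:20 is 1862 × 20 = 37240 mm.
Intermediate landings: 5 × 1525 = 7625 mm.
Top and bottom landings: 2 × 1500 = 3000 mm.
Total = 37240 + 7625 + 3000 = 47865 mm.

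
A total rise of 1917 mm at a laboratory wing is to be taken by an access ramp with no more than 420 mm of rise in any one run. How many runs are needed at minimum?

1917 / 420 = 4.56, so 5 ramp runs are needed.

5 runs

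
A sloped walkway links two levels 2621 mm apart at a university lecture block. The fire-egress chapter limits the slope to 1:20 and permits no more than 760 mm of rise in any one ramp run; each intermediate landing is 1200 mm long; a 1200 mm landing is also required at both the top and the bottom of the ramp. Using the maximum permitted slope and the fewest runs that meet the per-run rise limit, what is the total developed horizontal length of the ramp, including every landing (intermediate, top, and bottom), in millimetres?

2621 / 760 = 3.45, so 4 ramp runs are needed. That means 3 intermediate landings.
Horizontal run for 2621 mm of rise at 1:20 is 2621 × 20 = 52420 mm.
Intermediate landings: 3 × 1200 = 3600 mm.
Top and bottom landings: 2 × 1200 = 2400 mm.
Total = 52420 + 3600 + 2400 = 58420 mm.

58420 mm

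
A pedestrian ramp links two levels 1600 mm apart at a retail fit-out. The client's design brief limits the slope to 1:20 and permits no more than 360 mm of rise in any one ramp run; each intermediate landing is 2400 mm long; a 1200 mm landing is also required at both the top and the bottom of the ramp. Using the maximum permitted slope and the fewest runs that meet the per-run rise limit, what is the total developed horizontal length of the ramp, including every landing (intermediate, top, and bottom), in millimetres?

1600 / 360 = 4.44, so 5 ramp runs are needed. That means 4 intermediate landings.
Ramp run (horizontal) at 1:20: 1600 × 20 = 32000 mm.
4 intermediate landings contribute 4 × 2400 = 9600 mm.
Top and bottom landings: 2 × 1200 = 2400 mm.
Total = 32000 + 9600 + 2400 = 44000 mm.

44000 mm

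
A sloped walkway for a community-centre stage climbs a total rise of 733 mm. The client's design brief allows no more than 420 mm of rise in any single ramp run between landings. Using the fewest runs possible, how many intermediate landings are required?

1 intermediate landings

⌈733/420⌉ = 2 ramp runs.
2 runs are separated by 1 intermediate landings.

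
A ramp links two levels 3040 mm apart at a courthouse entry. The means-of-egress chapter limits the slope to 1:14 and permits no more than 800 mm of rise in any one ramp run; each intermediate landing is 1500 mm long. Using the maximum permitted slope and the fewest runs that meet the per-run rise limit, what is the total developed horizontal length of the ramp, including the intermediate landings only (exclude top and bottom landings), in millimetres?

3040 / 800 = 3.800 → round up to 4 ramp runs. That means 3 intermediate landings.
Horizontal run for 3040 mm of rise at 1:14 is 3040 × 14 = 42560 mm.
3 intermediate landings contribute 3 × 1500 = 4500 mm.
Developed length = 42560 + 4500 = 47060 mm.

47060 mm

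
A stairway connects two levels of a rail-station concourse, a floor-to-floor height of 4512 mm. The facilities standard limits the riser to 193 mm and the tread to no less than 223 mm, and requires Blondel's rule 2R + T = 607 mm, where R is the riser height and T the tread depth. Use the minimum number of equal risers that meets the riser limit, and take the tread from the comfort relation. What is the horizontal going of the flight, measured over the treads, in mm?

4512 / 193 = 23.378 → round up to 24 risers.
Each riser is 4512/24 = 188 mm (≤ 193 mm).
Tread T = 607 − 2 × 188 = 231 mm (≥ 223 mm).
Treads = 24 − 1 = 23; going = 23 × 231 = 5313 mm.

5313 mm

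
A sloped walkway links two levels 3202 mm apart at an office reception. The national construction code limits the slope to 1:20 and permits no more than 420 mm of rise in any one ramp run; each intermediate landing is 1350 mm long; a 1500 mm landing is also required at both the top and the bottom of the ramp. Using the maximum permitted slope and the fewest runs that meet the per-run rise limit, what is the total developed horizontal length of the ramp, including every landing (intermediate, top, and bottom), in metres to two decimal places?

76.49 m

At most 420 each: 3202/420 = 7.62, giving 8 ramp runs. That means 7 intermediate landings.
Ramp run (horizontal) at 1:20: 3202 × 20 = 64040 mm.
7 intermediate landings contribute 7 × 1350 = 9450 mm.
Top and bottom landings: 2 × 1500 = 3000 mm.
Total = 64040 + 9450 + 3000 = 76490 mm.
= 76.49 m.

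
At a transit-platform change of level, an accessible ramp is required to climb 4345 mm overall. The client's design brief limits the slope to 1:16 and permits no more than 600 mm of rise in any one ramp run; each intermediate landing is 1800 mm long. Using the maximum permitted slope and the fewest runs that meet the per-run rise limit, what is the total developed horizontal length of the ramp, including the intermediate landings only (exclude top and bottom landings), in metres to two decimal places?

At most 600 each: 4345/600 = 7.24, giving 8 ramp runs. That means 7 intermediate landings.
Ramp run (horizontal) at 1:16: 4345 × 16 = 69520 mm.
Intermediate landings: 7 × 1800 = 12600 mm.
Developed length = 69520 + 12600 = 82120 mm.
= 82.12 m.

82.12 m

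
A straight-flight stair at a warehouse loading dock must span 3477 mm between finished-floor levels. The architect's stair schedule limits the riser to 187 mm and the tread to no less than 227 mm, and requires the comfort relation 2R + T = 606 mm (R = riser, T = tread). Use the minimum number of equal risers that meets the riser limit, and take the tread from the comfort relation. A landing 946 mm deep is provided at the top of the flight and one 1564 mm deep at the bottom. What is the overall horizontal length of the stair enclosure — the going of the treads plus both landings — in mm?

⌈3477/187⌉ = 19 risers.
Riser R = 3477 / 19 = 183 mm, within the 187 mm limit.
From 2R + T = 606: T = 606 − 366 = 240 mm.
Going = (19 − 1) × 240 = 4320 mm.
Add landings: 4320 + 946 + 1564 = 6830 mm.

6830 mm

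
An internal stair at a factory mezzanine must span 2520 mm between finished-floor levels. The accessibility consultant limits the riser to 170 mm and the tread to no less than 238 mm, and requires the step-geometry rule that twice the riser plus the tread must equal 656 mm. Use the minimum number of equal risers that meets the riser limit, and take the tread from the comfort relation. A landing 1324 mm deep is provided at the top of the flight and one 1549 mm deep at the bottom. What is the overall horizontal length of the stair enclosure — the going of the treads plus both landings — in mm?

7353 mm

2520 / 170 = 14.824 → round up to 15 risers.
Riser R = 2520 / 15 = 168 mm, within the 170 mm limit.
From 2R + T = 656: T = 656 − 336 = 320 mm.
15 risers give 14 treads; going = 14 × 320 = 4480 mm.
Enclosure = 4480 + 1324 + 1549 = 7353 mm.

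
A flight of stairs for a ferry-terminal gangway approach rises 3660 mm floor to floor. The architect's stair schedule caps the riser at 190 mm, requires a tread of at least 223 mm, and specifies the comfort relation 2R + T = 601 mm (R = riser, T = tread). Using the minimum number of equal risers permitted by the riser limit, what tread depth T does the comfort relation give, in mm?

235 mm

3660 / 190 = 19.26, so 20 risers are needed.
R = 3660 ÷ 20 = 183 mm.
Tread T = 601 − 2 × 183 = 235 mm (≥ 223 mm).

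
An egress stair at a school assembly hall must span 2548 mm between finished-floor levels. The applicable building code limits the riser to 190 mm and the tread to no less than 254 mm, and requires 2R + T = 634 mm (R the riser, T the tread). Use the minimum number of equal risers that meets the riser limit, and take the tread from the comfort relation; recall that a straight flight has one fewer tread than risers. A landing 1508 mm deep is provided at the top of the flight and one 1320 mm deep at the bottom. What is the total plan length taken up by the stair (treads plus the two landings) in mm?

6338 mm

2548 / 190 = 13.41, so 14 risers are needed.
Each riser is 2548/14 = 182 mm (≤ 190 mm).
Tread T = 634 − 2 × 182 = 270 mm (≥ 254 mm).
14 risers give 13 treads; going = 13 × 270 = 3510 mm.
Enclosure = 3510 + 1508 + 1320 = 6338 mm.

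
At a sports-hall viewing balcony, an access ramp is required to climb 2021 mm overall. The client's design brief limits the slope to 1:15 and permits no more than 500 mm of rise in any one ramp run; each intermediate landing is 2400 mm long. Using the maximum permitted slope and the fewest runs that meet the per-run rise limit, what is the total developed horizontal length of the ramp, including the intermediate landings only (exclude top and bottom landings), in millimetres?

2021 / 500 = 4.04, so 5 ramp runs are needed. That means 4 intermediate landings.
Ramp run (horizontal) at 1:15: 2021 × 15 = 30315 mm.
4 intermediate landings contribute 4 × 2400 = 9600 mm.
Total developed length = 30315 + 9600 = 39915 mm.

39915 mm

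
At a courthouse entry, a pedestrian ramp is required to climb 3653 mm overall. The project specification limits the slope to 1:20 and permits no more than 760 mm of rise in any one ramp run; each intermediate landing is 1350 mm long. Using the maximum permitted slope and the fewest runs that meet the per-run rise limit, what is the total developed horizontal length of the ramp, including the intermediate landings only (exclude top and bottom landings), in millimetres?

78460 mm

3653 / 760 = 4.81, so 5 ramp runs are needed. That means 4 intermediate landings.
Horizontal run for 3653 mm of rise at 1:20 is 3653 × 20 = 73060 mm.
4 intermediate landings contribute 4 × 1350 = 5400 mm.
Total developed length = 73060 + 5400 = 78460 mm.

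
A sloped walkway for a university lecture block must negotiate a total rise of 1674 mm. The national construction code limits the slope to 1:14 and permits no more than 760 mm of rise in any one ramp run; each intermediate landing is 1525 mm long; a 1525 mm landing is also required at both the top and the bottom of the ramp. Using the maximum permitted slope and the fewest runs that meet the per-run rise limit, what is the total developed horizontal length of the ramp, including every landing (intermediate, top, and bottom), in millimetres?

29536 mm

At most 760 each: 1674/760 = 2.20, giving 3 ramp runs. That means 2 intermediate landings.
Ramp run (horizontal) at 1:14: 1674 × 14 = 23436 mm.
Intermediate landings: 2 × 1525 = 3050 mm.
Top and bottom landings: 2 × 1525 = 3050 mm.
Total = 23436 + 3050 + 3050 = 29536 mm.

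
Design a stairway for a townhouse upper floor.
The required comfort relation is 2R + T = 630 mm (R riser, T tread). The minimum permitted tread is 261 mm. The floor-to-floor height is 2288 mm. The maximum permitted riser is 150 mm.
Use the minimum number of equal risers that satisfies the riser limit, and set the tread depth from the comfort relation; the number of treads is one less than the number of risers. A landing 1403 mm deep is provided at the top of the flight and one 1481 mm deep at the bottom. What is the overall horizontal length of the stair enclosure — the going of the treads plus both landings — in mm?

8044 mm

At most 150 each: 2288/150 = 15.25, giving 16 risers.
Riser R = 2288 / 16 = 143 mm, within the 150 mm limit.
From 2R + T = 630: T = 630 − 286 = 344 mm.
16 risers give 15 treads; going = 15 × 344 = 5160 mm.
Enclosure = 5160 + 1403 + 1481 = 8044 mm.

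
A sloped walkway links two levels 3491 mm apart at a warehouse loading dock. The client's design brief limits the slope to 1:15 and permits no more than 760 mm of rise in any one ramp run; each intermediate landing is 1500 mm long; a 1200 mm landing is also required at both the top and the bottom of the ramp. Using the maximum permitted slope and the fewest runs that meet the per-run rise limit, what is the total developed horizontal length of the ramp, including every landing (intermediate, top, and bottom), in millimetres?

3491 / 760 = 4.593 → round up to 5 ramp runs. That means 4 intermediate landings.
Horizontal run for 3491 mm of rise at 1:15 is 3491 × 15 = 52365 mm.
Intermediate landings: 4 × 1500 = 6000 mm.
Top and bottom landings: 2 × 1200 = 2400 mm.
Total = 52365 + 6000 + 2400 = 60765 mm.

60765 mm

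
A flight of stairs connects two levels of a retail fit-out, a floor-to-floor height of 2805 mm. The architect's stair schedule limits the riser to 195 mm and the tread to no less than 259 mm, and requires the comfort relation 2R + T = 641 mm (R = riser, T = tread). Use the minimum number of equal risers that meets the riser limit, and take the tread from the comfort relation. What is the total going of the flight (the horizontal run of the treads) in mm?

2805 / 195 = 14.385 → round up to 15 risers.
R = 2805 ÷ 15 = 187 mm.
T = 641 − 2·187 = 267 mm, which satisfies the 259 mm minimum.
15 risers give 14 treads; going = 14 × 267 = 3738 mm.

3738 mm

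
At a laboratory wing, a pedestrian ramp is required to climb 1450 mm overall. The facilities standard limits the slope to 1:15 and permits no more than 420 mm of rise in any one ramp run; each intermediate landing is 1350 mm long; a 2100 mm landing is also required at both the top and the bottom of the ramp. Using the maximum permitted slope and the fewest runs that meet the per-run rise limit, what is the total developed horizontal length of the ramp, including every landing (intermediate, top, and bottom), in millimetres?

At most 420 each: 1450/420 = 3.45, giving 4 ramp runs. That means 3 intermediate landings.
Horizontal run for 1450 mm of rise at 1:15 is 1450 × 15 = 21750 mm.
3 intermediate landings contribute 3 × 1350 = 4050 mm.
Top and bottom landings: 2 × 2100 = 4200 mm.
Total = 21750 + 4050 + 4200 = 30000 mm.

30000 mm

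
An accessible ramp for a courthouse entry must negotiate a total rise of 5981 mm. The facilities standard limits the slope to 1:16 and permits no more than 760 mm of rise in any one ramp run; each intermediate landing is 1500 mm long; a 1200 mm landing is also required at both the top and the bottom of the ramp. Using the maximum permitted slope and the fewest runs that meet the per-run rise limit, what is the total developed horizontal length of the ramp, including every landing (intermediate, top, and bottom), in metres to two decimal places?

At most 760 each: 5981/760 = 7.87, giving 8 ramp runs. That means 7 intermediate landings.
Horizontal run for 5981 mm of rise at 1:16 is 5981 × 16 = 95696 mm.
Intermediate landings: 7 × 1500 = 10500 mm.
Top and bottom landings: 2 × 1200 = 2400 mm.
Total = 95696 + 10500 + 2400 = 108596 mm.
= 108.60 m.

108.60 m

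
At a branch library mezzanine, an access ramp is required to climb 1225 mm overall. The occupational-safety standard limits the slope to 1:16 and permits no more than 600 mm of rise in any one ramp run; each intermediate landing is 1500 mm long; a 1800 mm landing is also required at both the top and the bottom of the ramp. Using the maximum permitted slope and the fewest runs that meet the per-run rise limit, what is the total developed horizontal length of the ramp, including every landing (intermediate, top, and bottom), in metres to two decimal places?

26.20 m

⌈1225/600⌉ = 3 ramp runs. That means 2 intermediate landings.
Horizontal run for 1225 mm of rise at 1:16 is 1225 × 16 = 19600 mm.
2 intermediate landings contribute 2 × 1500 = 3000 mm.
Top and bottom landings: 2 × 1800 = 3600 mm.
Total = 19600 + 3000 + 3600 = 26200 mm.
= 26.20 m.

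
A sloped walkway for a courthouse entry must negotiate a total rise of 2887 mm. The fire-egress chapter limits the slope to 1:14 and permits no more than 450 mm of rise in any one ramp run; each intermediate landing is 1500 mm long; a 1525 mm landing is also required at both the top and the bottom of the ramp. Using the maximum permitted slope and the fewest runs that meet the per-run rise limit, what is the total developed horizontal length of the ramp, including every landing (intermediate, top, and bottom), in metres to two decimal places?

52.47 m

At most 450 each: 2887/450 = 6.42, giving 7 ramp runs. That means 6 intermediate landings.
Horizontal run for 2887 mm of rise at 1:14 is 2887 × 14 = 40418 mm.
Intermediate landings: 6 × 1500 = 9000 mm.
Top and bottom landings: 2 × 1525 = 3050 mm.
Total = 40418 + 9000 + 3050 = 52468 mm.
= 52.47 m.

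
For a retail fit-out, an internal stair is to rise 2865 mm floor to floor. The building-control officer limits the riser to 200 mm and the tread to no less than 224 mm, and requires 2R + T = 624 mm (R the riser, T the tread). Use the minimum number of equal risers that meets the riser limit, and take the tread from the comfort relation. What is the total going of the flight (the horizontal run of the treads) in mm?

2865 / 200 = 14.32, so 15 risers are needed.
Each riser is 2865/15 = 191 mm (≤ 200 mm).
T = 624 − 2·191 = 242 mm, which satisfies the 224 mm minimum.
15 risers give 14 treads; going = 14 × 242 = 3388 mm.

3388 mm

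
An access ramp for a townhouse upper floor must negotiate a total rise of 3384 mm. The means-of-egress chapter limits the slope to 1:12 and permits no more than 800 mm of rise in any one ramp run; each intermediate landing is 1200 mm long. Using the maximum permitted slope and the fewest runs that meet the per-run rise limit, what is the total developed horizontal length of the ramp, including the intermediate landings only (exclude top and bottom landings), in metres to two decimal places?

45.41 m

At most 800 each: 3384/800 = 4.23, giving 5 ramp runs. That means 4 intermediate landings.
Horizontal run for 3384 mm of rise at 1:12 is 3384 × 12 = 40608 mm.
4 intermediate landings contribute 4 × 1200 = 4800 mm.
Developed length = 40608 + 4800 = 45408 mm.
= 45.41 m.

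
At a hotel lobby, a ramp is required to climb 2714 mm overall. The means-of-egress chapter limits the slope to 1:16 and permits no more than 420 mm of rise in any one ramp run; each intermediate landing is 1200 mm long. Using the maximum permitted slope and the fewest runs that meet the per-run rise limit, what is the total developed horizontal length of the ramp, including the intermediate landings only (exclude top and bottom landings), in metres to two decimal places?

⌈2714/420⌉ = 7 ramp runs. That means 6 intermediate landings.
Horizontal run for 2714 mm of rise at 1:16 is 2714 × 16 = 43424 mm.
Intermediate landings: 6 × 1200 = 7200 mm.
Total developed length = 43424 + 7200 = 50624 mm.
= 50.62 m.

50.62 m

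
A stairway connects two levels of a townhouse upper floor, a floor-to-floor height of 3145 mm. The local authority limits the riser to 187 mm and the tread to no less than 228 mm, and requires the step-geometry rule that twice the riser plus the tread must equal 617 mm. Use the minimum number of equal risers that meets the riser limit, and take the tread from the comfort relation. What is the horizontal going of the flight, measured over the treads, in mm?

3145 / 187 = 16.818 → round up to 17 risers.
R = 3145 ÷ 17 = 185 mm.
Tread T = 617 − 2 × 185 = 247 mm (≥ 228 mm).
Going = (17 − 1) × 247 = 3952 mm.

3952 mm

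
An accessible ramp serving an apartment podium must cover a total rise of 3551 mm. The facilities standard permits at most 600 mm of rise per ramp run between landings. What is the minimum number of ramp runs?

6 runs

At most 600 each: 3551/600 = 5.92, giving 6 ramp runs.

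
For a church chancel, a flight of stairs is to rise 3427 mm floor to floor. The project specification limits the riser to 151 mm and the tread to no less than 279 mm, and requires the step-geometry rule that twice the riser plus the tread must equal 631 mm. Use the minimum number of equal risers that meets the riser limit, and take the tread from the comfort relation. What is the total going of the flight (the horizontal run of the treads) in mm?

⌈3427/151⌉ = 23 risers.
Riser R = 3427 / 23 = 149 mm, within the 151 mm limit.
From 2R + T = 631: T = 631 − 298 = 333 mm.
23 risers give 22 treads; going = 22 × 333 = 7326 mm.

7326 mm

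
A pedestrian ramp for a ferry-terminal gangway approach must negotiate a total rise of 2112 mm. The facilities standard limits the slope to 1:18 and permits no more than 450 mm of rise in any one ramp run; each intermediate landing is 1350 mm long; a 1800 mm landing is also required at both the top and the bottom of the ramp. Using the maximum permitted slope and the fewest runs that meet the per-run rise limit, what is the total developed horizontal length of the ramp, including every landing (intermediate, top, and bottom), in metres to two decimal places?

2112 / 450 = 4.693 → round up to 5 ramp runs. That means 4 intermediate landings.
Horizontal run for 2112 mm of rise at 1:18 is 2112 × 18 = 38016 mm.
Intermediate landings: 4 × 1350 = 5400 mm.
Top and bottom landings: 2 × 1800 = 3600 mm.
Total = 38016 + 5400 + 3600 = 47016 mm.
= 47.02 m.

47.02 m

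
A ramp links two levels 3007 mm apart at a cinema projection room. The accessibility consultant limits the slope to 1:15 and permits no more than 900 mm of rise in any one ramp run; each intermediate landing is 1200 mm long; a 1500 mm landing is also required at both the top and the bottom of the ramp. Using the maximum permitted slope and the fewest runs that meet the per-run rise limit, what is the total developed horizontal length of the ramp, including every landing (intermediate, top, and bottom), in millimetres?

At most 900 each: 3007/900 = 3.34, giving 4 ramp runs. That means 3 intermediate landings.
Ramp run (horizontal) at 1:15: 3007 × 15 = 45105 mm.
3 intermediate landings contribute 3 × 1200 = 3600 mm.
Top and bottom landings: 2 × 1500 = 3000 mm.
Total = 45105 + 3600 + 3000 = 51705 mm.

51705 mm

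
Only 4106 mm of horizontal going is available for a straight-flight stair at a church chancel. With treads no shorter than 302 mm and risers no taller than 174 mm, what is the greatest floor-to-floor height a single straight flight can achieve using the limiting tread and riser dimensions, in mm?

2436 mm

4106 / 302 = 13.60, so 13 treads fit.
Risers = treads + 1 = 14.
Maximum height = 14 × 174 = 2436 mm.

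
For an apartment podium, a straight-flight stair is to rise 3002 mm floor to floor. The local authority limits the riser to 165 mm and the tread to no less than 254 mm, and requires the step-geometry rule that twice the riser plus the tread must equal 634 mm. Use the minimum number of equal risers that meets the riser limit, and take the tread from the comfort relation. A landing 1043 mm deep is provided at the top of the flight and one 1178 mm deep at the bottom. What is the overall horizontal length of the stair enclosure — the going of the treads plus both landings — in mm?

7945 mm

3002 / 165 = 18.19, so 19 risers are needed.
Each riser is 3002/19 = 158 mm (≤ 165 mm).
From 2R + T = 634: T = 634 − 316 = 318 mm.
Treads = 19 − 1 = 18; going = 18 × 318 = 5724 mm.
Enclosure = 5724 + 1043 + 1178 = 7945 mm.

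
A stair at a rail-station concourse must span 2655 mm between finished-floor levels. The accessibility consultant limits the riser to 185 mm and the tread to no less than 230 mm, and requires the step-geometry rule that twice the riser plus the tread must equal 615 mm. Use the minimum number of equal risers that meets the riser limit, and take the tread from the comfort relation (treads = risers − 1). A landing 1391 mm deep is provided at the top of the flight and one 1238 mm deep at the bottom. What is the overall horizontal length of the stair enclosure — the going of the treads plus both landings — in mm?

At most 185 each: 2655/185 = 14.35, giving 15 risers.
Riser R = 2655 / 15 = 177 mm, within the 185 mm limit.
From 2R + T = 615: T = 615 − 354 = 261 mm.
Treads = 15 − 1 = 14; going = 14 × 261 = 3654 mm.
Enclosure = 3654 + 1391 + 1238 = 6283 mm.

6283 mm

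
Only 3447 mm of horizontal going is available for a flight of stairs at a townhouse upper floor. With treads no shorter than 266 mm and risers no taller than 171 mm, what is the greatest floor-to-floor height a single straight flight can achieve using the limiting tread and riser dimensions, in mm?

2223 mm

Treads that fit: ⌊3447 / 266⌋ = 12.
Risers = treads + 1 = 13.
Maximum height = 13 × 171 = 2223 mm.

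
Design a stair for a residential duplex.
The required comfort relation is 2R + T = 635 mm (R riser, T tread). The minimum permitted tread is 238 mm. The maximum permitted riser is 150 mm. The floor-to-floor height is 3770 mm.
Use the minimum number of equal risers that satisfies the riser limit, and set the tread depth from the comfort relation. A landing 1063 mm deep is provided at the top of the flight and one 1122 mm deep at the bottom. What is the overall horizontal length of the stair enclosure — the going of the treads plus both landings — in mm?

⌈3770/150⌉ = 26 risers.
R = 3770 ÷ 26 = 145 mm.
Tread T = 635 − 2 × 145 = 345 mm (≥ 238 mm).
26 risers give 25 treads; going = 25 × 345 = 8625 mm.
Enclosure = 8625 + 1063 + 1122 = 10810 mm.

10810 mm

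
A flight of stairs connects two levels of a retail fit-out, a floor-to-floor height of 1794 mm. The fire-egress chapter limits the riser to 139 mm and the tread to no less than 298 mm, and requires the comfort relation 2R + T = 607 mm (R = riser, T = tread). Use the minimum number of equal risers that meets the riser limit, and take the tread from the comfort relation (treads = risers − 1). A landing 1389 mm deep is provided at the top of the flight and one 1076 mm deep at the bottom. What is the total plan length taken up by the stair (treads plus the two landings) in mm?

⌈1794/139⌉ = 13 risers.
R = 1794 ÷ 13 = 138 mm.
Tread T = 607 − 2 × 138 = 331 mm (≥ 298 mm).
13 risers give 12 treads; going = 12 × 331 = 3972 mm.
Enclosure = 3972 + 1389 + 1076 = 6437 mm.

6437 mm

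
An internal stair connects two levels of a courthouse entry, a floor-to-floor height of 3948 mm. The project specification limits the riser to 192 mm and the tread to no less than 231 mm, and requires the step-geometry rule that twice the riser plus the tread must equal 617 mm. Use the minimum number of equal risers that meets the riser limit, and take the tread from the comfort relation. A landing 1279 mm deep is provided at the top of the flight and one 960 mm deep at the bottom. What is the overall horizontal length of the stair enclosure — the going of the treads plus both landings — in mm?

3948 / 192 = 20.562 → round up to 21 risers.
Each riser is 3948/21 = 188 mm (≤ 192 mm).
T = 617 − 2·188 = 241 mm, which satisfies the 231 mm minimum.
Treads = 21 − 1 = 20; going = 20 × 241 = 4820 mm.
Add landings: 4820 + 1279 + 960 = 7059 mm.

7059 mm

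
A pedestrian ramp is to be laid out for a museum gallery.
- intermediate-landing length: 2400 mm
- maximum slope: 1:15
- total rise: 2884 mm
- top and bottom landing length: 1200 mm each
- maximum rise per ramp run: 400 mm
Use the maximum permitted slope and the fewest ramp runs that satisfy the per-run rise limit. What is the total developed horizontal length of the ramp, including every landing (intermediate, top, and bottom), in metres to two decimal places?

62.46 m

2884 / 400 = 7.21, so 8 ramp runs are needed. That means 7 intermediate landings.
Ramp run (horizontal) at 1:15: 2884 × 15 = 43260 mm.
7 intermediate landings contribute 7 × 2400 = 16800 mm.
Top and bottom landings: 2 × 1200 = 2400 mm.
Total = 43260 + 16800 + 2400 = 62460 mm.
= 62.46 m.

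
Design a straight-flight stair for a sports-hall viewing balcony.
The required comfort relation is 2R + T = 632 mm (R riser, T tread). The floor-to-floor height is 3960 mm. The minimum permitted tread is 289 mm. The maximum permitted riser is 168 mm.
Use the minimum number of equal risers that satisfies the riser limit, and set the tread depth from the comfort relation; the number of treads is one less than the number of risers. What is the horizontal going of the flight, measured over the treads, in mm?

6946 mm

⌈3960/168⌉ = 24 risers.
R = 3960 ÷ 24 = 165 mm.
Tread T = 632 − 2 × 165 = 302 mm (≥ 289 mm).
Going = (24 − 1) × 302 = 6946 mm.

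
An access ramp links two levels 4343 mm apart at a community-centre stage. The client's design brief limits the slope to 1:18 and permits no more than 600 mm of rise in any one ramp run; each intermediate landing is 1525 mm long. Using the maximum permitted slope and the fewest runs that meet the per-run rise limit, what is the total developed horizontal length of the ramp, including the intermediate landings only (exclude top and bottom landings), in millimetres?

88849 mm

4343 / 600 = 7.24, so 8 ramp runs are needed. That means 7 intermediate landings.
Ramp run (horizontal) at 1:18: 4343 × 18 = 78174 mm.
Intermediate landings: 7 × 1525 = 10675 mm.
Total developed length = 78174 + 10675 = 88849 mm.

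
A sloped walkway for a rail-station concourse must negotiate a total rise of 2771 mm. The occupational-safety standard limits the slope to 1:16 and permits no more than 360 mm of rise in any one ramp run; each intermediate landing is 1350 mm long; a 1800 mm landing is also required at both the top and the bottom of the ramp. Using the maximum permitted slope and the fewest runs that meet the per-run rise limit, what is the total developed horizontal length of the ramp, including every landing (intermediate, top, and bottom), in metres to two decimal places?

57.39 m

⌈2771/360⌉ = 8 ramp runs. That means 7 intermediate landings.
Horizontal run for 2771 mm of rise at 1:16 is 2771 × 16 = 44336 mm.
7 intermediate landings contribute 7 × 1350 = 9450 mm.
Top and bottom landings: 2 × 1800 = 3600 mm.
Total = 44336 + 9450 + 3600 = 57386 mm.
= 57.39 m.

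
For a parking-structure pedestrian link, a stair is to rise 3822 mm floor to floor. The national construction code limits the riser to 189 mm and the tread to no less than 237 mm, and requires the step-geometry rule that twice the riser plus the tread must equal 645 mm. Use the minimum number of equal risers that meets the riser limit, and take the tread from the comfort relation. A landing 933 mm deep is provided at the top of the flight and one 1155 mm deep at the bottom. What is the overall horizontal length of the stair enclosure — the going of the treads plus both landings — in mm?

At most 189 each: 3822/189 = 20.22, giving 21 risers.
Each riser is 3822/21 = 182 mm (≤ 189 mm).
From 2R + T = 645: T = 645 − 364 = 281 mm.
21 risers give 20 treads; going = 20 × 281 = 5620 mm.
Enclosure = 5620 + 933 + 1155 = 7708 mm.

7708 mm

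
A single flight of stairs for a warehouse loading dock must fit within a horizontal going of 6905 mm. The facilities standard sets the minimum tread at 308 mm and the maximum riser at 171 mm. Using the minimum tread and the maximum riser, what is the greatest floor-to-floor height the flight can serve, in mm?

3933 mm

Treads that fit: ⌊6905 / 308⌋ = 22.
Risers = treads + 1 = 23.
Maximum height = 23 × 171 = 3933 mm.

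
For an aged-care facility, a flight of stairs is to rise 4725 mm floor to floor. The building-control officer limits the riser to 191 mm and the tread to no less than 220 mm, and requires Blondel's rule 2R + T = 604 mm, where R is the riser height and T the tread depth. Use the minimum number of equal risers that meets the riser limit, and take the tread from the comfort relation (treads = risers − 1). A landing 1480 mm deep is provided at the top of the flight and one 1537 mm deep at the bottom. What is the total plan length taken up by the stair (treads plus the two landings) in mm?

8441 mm

At most 191 each: 4725/191 = 24.74, giving 25 risers.
Riser R = 4725 / 25 = 189 mm, within the 191 mm limit.
Tread T = 604 − 2 × 189 = 226 mm (≥ 220 mm).
Going = (25 − 1) × 226 = 5424 mm.
Enclosure = 5424 + 1480 + 1537 = 8441 mm.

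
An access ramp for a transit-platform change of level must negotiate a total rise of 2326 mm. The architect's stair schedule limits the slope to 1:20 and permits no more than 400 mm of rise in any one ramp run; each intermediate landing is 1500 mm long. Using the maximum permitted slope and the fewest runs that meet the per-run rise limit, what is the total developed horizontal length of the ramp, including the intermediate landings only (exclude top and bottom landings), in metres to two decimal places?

54.02 m

At most 400 each: 2326/400 = 5.82, giving 6 ramp runs. That means 5 intermediate landings.
Horizontal run for 2326 mm of rise at 1:20 is 2326 × 20 = 46520 mm.
Intermediate landings: 5 × 1500 = 7500 mm.
Developed length = 46520 + 7500 = 54020 mm.
= 54.02 m.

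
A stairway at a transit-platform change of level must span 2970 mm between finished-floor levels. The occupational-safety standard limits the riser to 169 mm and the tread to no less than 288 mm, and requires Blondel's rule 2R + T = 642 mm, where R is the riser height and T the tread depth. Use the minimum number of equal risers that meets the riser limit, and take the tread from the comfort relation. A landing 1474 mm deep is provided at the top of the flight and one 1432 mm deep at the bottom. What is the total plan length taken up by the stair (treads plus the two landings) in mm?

8210 mm

2970 / 169 = 17.57, so 18 risers are needed.
R = 2970 ÷ 18 = 165 mm.
From 2R + T = 642: T = 642 − 330 = 312 mm.
Going = (18 − 1) × 312 = 5304 mm.
Enclosure = 5304 + 1474 + 1432 = 8210 mm.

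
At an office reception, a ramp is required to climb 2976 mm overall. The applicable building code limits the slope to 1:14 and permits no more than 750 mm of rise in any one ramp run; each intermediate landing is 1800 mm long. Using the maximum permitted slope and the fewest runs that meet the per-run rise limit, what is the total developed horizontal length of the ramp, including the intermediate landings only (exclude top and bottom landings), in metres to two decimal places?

2976 / 750 = 3.97, so 4 ramp runs are needed. That means 3 intermediate landings.
Ramp run (horizontal) at 1:14: 2976 × 14 = 41664 mm.
Intermediate landings: 3 × 1800 = 5400 mm.
Developed length = 41664 + 5400 = 47064 mm.
= 47.06 m.

47.06 m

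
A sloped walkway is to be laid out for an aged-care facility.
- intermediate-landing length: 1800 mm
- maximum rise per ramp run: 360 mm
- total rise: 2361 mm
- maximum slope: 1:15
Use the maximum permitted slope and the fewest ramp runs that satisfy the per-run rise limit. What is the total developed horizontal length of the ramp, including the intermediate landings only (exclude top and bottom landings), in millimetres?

At most 360 each: 2361/360 = 6.56, giving 7 ramp runs. That means 6 intermediate landings.
Ramp run (horizontal) at 1:15: 2361 × 15 = 35415 mm.
Intermediate landings: 6 × 1800 = 10800 mm.
Total developed length = 35415 + 10800 = 46215 mm.

46215 mm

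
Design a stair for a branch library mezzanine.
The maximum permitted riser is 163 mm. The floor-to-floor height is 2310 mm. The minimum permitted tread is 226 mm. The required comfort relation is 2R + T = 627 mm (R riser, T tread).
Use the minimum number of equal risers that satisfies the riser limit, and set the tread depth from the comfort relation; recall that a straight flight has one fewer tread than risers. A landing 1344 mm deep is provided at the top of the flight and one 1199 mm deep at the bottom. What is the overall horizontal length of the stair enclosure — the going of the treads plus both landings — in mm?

2310 / 163 = 14.172 → round up to 15 risers.
Riser R = 2310 / 15 = 154 mm, within the 163 mm limit.
Tread T = 627 − 2 × 154 = 319 mm (≥ 226 mm).
15 risers give 14 treads; going = 14 × 319 = 4466 mm.
Add landings: 4466 + 1344 + 1199 = 7009 mm.

7009 mm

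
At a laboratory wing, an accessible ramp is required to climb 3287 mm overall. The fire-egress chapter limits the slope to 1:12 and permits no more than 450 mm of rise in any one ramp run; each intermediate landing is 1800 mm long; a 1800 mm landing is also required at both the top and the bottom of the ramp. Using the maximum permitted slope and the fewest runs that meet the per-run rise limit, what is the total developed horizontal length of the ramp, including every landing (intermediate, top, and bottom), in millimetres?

55644 mm

3287 / 450 = 7.30, so 8 ramp runs are needed. That means 7 intermediate landings.
Horizontal run for 3287 mm of rise at 1:12 is 3287 × 12 = 39444 mm.
7 intermediate landings contribute 7 × 1800 = 12600 mm.
Top and bottom landings: 2 × 1800 = 3600 mm.
Total = 39444 + 12600 + 3600 = 55644 mm.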